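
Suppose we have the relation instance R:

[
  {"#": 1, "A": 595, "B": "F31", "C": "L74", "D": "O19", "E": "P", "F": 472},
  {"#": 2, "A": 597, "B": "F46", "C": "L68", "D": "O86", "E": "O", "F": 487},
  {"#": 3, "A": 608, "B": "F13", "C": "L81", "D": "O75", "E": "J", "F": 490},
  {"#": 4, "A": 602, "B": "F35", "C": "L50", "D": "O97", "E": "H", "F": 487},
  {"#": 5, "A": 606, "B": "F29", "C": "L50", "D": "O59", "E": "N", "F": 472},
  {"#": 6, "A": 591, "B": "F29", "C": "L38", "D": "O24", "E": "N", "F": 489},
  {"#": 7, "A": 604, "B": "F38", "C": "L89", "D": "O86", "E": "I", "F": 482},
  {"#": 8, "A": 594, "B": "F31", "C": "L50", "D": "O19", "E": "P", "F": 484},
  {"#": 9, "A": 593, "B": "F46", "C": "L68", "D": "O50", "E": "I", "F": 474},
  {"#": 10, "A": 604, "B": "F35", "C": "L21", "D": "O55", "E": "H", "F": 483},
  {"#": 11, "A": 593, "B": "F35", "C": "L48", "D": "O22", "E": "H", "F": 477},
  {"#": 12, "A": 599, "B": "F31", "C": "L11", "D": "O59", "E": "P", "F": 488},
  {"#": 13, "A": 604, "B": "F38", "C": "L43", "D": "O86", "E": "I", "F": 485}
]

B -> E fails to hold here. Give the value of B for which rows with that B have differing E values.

F46

B=F31: rows 1, 8, 12 → E = P, P, P ✓
B=F46: rows 2, 9 → E takes values {O, I} — violation
B=F13: row 3 → E = J ✓
B=F35: rows 4, 10, 11 → E = H, H, H ✓
B=F29: rows 5, 6 → E = N, N ✓
B=F38: rows 7, 13 → E = I, I ✓
The only B value with inconsistent E is B=F46.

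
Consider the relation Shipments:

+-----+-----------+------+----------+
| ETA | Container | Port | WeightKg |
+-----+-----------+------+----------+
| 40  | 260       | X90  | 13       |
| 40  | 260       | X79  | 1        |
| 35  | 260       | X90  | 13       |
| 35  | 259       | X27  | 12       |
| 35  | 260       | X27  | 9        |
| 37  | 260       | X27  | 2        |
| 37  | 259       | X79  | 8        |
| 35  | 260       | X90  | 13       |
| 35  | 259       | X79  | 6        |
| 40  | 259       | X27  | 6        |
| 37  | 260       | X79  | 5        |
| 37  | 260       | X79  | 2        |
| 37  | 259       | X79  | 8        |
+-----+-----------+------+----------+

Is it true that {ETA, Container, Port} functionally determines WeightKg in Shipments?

No

(ETA=40, Container=260, Port=X90): 1 row → WeightKg = 13 ✓
(ETA=40, Container=260, Port=X79): 1 row → WeightKg = 1 ✓
(ETA=35, Container=260, Port=X90): 2 rows → WeightKg = 13, 13 ✓
(ETA=35, Container=259, Port=X27): 1 row → WeightKg = 12 ✓
(ETA=35, Container=260, Port=X27): 1 row → WeightKg = 9 ✓
(ETA=37, Container=260, Port=X27): 1 row → WeightKg = 2 ✓
(ETA=37, Container=259, Port=X79): 2 rows → WeightKg = 8, 8 ✓
(ETA=35, Container=259, Port=X79): 1 row → WeightKg = 6 ✓
(ETA=40, Container=259, Port=X27): 1 row → WeightKg = 6 ✓
(ETA=37, Container=260, Port=X79): 2 rows → WeightKg takes values {5, 2} — violation
Two rows agree on {ETA, Container, Port} but differ on WeightKg, so {ETA, Container, Port} → WeightKg does not hold.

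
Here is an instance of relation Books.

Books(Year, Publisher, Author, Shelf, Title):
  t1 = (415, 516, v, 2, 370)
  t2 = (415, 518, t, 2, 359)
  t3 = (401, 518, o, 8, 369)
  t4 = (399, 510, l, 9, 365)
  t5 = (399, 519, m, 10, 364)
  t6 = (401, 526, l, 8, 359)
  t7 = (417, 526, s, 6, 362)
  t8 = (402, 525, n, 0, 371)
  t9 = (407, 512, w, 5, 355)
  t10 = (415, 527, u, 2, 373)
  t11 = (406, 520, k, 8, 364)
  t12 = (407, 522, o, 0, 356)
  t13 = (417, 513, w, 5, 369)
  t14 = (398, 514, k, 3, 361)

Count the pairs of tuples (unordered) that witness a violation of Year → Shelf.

Year=415: all 3 rows agree on Shelf — 0 pairs.
Year=401: all 2 rows agree on Shelf — 0 pairs.
Year=399: violating pairs (4,5) — 1 pair.
Year=417: violating pairs (7,13) — 1 pair.
Year=407: violating pairs (9,12) — 1 pair.

3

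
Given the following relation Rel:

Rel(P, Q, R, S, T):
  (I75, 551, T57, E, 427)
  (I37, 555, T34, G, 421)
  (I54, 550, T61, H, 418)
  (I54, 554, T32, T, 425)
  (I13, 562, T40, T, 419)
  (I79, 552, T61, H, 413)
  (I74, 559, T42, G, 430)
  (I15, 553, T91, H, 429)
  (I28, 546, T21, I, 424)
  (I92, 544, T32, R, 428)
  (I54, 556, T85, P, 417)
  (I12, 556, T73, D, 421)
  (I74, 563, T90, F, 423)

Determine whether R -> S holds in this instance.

No

R=T57: 1 row → S = E ✓
R=T34: 1 row → S = G ✓
R=T61: 2 rows → S = H, H ✓
R=T32: 2 rows → S takes values {T, R} — violation
R=T40: 1 row → S = T ✓
R=T42: 1 row → S = G ✓
R=T91: 1 row → S = H ✓
R=T21: 1 row → S = I ✓
R=T85: 1 row → S = P ✓
R=T73: 1 row → S = D ✓
R=T90: 1 row → S = F ✓
Two rows agree on R but differ on S, so R -> S does not hold.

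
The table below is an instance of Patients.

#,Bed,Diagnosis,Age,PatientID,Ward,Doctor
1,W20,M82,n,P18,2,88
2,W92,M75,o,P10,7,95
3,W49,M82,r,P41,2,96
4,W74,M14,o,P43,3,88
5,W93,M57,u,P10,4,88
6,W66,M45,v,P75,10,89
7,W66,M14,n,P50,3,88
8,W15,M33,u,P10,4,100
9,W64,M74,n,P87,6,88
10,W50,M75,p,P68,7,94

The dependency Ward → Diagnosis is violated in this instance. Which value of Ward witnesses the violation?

4

Ward=2: rows 1, 3 → Diagnosis = M82, M82 ✓
Ward=7: rows 2, 10 → Diagnosis = M75, M75 ✓
Ward=3: rows 4, 7 → Diagnosis = M14, M14 ✓
Ward=4: rows 5, 8 → Diagnosis takes values {M57, M33} — violation
Ward=10: row 6 → Diagnosis = M45 ✓
Ward=6: row 9 → Diagnosis = M74 ✓
The only Ward value with inconsistent Diagnosis is Ward=4.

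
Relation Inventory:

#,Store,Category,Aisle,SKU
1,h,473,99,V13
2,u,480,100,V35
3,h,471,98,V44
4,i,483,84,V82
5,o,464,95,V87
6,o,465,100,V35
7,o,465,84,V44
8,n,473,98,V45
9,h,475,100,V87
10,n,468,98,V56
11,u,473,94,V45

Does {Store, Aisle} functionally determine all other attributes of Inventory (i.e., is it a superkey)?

No

Rows 8 and 10 have the same {Store, Aisle} value (Store=n, Aisle=98) but are distinct tuples, so {Store, Aisle} does not determine every attribute — not a superkey.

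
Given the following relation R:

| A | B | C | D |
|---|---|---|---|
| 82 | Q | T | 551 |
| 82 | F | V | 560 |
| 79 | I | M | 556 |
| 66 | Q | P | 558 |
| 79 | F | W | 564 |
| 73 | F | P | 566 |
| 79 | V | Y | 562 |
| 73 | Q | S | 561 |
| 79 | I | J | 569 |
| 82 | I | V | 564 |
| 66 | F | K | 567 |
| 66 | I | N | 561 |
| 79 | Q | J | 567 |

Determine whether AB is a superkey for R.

Two distinct rows share (A=79, B=I), so AB does not determine every attribute — not a superkey.

No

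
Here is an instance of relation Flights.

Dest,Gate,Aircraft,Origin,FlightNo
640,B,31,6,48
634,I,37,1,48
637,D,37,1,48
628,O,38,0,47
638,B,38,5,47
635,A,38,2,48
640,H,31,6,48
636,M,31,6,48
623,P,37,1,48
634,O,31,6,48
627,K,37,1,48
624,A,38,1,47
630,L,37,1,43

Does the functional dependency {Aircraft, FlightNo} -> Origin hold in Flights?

No

(Aircraft=31, FlightNo=48): 4 rows → Origin = 6, 6, 6, 6 ✓
(Aircraft=37, FlightNo=48): 4 rows → Origin = 1, 1, 1, 1 ✓
(Aircraft=38, FlightNo=47): 3 rows → Origin takes values {0, 5, 1} — violation
(Aircraft=38, FlightNo=48): 1 row → Origin = 2 ✓
(Aircraft=37, FlightNo=43): 1 row → Origin = 1 ✓
Two rows agree on {Aircraft, FlightNo} but differ on Origin, so {Aircraft, FlightNo} -> Origin does not hold.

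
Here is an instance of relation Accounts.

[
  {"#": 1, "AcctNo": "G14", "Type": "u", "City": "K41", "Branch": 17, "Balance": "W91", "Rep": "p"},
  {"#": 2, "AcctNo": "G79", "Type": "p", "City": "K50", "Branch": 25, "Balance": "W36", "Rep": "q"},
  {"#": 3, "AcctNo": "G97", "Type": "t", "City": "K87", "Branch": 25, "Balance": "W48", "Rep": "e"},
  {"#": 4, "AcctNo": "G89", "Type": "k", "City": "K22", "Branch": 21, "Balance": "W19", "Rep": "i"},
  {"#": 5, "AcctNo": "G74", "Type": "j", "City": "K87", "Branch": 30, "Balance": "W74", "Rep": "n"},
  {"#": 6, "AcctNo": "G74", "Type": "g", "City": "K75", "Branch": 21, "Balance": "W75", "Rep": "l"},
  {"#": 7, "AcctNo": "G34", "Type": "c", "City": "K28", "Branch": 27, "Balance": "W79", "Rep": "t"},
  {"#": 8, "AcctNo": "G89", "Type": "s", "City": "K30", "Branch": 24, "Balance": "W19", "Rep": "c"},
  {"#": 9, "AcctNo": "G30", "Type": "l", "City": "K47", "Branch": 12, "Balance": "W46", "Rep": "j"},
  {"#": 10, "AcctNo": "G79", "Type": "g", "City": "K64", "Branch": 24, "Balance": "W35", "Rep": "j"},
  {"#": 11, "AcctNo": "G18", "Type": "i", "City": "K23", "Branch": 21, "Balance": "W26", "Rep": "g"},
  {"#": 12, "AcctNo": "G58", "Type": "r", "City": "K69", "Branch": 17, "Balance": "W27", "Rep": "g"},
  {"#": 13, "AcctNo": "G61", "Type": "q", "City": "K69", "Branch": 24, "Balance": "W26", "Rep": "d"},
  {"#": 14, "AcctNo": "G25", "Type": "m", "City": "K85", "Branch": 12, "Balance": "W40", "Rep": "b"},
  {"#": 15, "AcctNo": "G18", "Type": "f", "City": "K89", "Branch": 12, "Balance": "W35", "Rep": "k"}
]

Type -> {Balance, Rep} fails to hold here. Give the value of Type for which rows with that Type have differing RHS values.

g

Type=u: row 1 → {Balance,Rep} = (W91, p) ✓
Type=p: row 2 → {Balance,Rep} = (W36, q) ✓
Type=t: row 3 → {Balance,Rep} = (W48, e) ✓
Type=k: row 4 → {Balance,Rep} = (W19, i) ✓
Type=j: row 5 → {Balance,Rep} = (W74, n) ✓
Type=g: rows 6, 10 → {Balance,Rep} takes values {(W75, l), (W35, j)} — violation
Type=c: row 7 → {Balance,Rep} = (W79, t) ✓
Type=s: row 8 → {Balance,Rep} = (W19, c) ✓
Type=l: row 9 → {Balance,Rep} = (W46, j) ✓
Type=i: row 11 → {Balance,Rep} = (W26, g) ✓
Type=r: row 12 → {Balance,Rep} = (W27, g) ✓
Type=q: row 13 → {Balance,Rep} = (W26, d) ✓
Type=m: row 14 → {Balance,Rep} = (W40, b) ✓
Type=f: row 15 → {Balance,Rep} = (W35, k) ✓
The only Type value with inconsistent RHS is Type=g.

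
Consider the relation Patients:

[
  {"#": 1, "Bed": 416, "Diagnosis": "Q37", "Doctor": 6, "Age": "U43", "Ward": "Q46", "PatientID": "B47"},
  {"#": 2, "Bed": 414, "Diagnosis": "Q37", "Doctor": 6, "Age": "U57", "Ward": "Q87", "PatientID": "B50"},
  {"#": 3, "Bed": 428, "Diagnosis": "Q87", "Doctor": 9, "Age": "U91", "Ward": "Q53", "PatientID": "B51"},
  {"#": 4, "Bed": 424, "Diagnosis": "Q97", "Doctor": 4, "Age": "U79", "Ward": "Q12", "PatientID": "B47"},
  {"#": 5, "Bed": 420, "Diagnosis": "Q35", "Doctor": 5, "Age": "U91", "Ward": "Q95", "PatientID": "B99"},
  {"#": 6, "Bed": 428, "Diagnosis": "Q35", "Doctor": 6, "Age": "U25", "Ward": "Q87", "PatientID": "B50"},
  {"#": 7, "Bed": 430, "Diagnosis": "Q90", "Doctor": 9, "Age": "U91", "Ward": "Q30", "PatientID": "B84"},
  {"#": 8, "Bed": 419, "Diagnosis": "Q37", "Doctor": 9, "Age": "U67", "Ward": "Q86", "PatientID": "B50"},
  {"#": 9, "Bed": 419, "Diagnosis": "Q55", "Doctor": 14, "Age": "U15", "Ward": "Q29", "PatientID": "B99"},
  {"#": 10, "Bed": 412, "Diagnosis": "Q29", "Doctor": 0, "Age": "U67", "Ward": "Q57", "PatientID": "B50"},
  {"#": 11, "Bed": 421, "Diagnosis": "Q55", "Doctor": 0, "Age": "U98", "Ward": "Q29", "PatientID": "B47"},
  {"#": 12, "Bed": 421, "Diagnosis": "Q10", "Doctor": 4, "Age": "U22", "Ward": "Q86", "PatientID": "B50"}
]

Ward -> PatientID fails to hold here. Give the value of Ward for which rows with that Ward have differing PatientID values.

Ward=Q46: row 1 → PatientID = B47 ✓
Ward=Q87: rows 2, 6 → PatientID = B50, B50 ✓
Ward=Q53: row 3 → PatientID = B51 ✓
Ward=Q12: row 4 → PatientID = B47 ✓
Ward=Q95: row 5 → PatientID = B99 ✓
Ward=Q30: row 7 → PatientID = B84 ✓
Ward=Q86: rows 8, 12 → PatientID = B50, B50 ✓
Ward=Q29: rows 9, 11 → PatientID takes values {B99, B47} — violation
Ward=Q57: row 10 → PatientID = B50 ✓
The only Ward value with inconsistent PatientID is Ward=Q29.

Q29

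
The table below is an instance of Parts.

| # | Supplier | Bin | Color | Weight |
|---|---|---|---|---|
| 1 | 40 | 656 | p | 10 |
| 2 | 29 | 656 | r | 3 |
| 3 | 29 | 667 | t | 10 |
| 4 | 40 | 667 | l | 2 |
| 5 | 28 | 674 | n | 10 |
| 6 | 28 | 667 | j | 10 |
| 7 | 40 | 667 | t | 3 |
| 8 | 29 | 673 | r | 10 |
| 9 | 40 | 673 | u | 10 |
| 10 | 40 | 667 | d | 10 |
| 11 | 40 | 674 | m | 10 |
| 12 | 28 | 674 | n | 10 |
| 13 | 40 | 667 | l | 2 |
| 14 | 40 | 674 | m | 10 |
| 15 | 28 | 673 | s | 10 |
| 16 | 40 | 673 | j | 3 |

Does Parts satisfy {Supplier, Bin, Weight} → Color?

(Supplier=40, Bin=656, Weight=10): row 1 → Color = p ✓
(Supplier=29, Bin=656, Weight=3): row 2 → Color = r ✓
(Supplier=29, Bin=667, Weight=10): row 3 → Color = t ✓
(Supplier=40, Bin=667, Weight=2): rows 4, 13 → Color = l, l ✓
(Supplier=28, Bin=674, Weight=10): rows 5, 12 → Color = n, n ✓
(Supplier=28, Bin=667, Weight=10): row 6 → Color = j ✓
(Supplier=40, Bin=667, Weight=3): row 7 → Color = t ✓
(Supplier=29, Bin=673, Weight=10): row 8 → Color = r ✓
(Supplier=40, Bin=673, Weight=10): row 9 → Color = u ✓
(Supplier=40, Bin=667, Weight=10): row 10 → Color = d ✓
(Supplier=40, Bin=674, Weight=10): rows 11, 14 → Color = m, m ✓
(Supplier=28, Bin=673, Weight=10): row 15 → Color = s ✓
(Supplier=40, Bin=673, Weight=3): row 16 → Color = j ✓
Every {Supplier, Bin, Weight} value is associated with a single Color value, so {Supplier, Bin, Weight} → Color holds.

Yes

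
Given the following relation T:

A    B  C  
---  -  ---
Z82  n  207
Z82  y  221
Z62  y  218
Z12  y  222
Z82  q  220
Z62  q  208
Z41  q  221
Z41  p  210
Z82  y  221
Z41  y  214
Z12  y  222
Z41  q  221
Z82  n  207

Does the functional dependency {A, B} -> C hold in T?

Yes

(A=Z82, B=n): 2 rows → C = 207, 207 ✓
(A=Z82, B=y): 2 rows → C = 221, 221 ✓
(A=Z62, B=y): 1 row → C = 218 ✓
(A=Z12, B=y): 2 rows → C = 222, 222 ✓
(A=Z82, B=q): 1 row → C = 220 ✓
(A=Z62, B=q): 1 row → C = 208 ✓
(A=Z41, B=q): 2 rows → C = 221, 221 ✓
(A=Z41, B=p): 1 row → C = 210 ✓
(A=Z41, B=y): 1 row → C = 214 ✓
Every {A, B} value is associated with a single C value, so {A, B} -> C holds.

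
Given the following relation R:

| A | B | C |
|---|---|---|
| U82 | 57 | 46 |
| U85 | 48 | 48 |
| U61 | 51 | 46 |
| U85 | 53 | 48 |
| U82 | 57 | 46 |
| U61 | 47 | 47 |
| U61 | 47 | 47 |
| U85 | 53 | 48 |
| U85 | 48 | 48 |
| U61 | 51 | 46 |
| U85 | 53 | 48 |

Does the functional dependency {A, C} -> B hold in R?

(A=U82, C=46): 2 rows → B = 57, 57 ✓
(A=U85, C=48): 5 rows → B takes values {48, 53} — violation
(A=U61, C=46): 2 rows → B = 51, 51 ✓
(A=U61, C=47): 2 rows → B = 47, 47 ✓
Two rows agree on {A, C} but differ on B, so {A, C} -> B does not hold.

No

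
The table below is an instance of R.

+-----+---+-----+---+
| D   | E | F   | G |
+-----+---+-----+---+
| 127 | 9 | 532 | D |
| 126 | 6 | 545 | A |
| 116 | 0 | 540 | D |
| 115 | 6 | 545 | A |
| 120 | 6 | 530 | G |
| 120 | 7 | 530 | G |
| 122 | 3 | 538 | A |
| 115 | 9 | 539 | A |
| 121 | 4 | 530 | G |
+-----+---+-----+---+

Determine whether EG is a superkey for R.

No

Two distinct rows share (E=6, G=A), so EG does not determine every attribute — not a superkey.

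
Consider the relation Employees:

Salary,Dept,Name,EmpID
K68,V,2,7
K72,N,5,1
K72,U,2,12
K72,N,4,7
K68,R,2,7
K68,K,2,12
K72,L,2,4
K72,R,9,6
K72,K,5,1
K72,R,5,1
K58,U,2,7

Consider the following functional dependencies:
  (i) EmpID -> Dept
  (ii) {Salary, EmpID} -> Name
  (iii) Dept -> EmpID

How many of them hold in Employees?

(i) EmpID -> Dept: EmpID=7: 4 rows → Dept takes values {V, N, R, U} — violation; EmpID=1: 3 rows → Dept takes values {N, K, R} — violation; EmpID=12: 2 rows → Dept takes values {U, K} — violation — fails.
(ii) {Salary, EmpID} -> Name: every LHS value maps to a single RHS value — holds.
(iii) Dept -> EmpID: Dept=N: 2 rows → EmpID takes values {1, 7} — violation; Dept=U: 2 rows → EmpID takes values {12, 7} — violation; Dept=R: 3 rows → EmpID takes values {7, 6, 1} — violation; Dept=K: 2 rows → EmpID takes values {12, 1} — violation — fails.
1 of the 3 dependencies holds.

1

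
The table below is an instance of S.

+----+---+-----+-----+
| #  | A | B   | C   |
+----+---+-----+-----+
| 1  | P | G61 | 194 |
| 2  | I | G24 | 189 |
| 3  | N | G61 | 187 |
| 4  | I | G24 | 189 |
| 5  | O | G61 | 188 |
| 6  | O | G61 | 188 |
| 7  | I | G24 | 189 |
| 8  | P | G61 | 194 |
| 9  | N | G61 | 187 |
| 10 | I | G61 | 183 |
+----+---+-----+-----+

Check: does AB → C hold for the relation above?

Yes

(A=P, B=G61): rows 1, 8 → C = 194, 194 ✓
(A=I, B=G24): rows 2, 4, 7 → C = 189, 189, 189 ✓
(A=N, B=G61): rows 3, 9 → C = 187, 187 ✓
(A=O, B=G61): rows 5, 6 → C = 188, 188 ✓
(A=I, B=G61): row 10 → C = 183 ✓
Every AB value is associated with a single C value, so AB → C holds.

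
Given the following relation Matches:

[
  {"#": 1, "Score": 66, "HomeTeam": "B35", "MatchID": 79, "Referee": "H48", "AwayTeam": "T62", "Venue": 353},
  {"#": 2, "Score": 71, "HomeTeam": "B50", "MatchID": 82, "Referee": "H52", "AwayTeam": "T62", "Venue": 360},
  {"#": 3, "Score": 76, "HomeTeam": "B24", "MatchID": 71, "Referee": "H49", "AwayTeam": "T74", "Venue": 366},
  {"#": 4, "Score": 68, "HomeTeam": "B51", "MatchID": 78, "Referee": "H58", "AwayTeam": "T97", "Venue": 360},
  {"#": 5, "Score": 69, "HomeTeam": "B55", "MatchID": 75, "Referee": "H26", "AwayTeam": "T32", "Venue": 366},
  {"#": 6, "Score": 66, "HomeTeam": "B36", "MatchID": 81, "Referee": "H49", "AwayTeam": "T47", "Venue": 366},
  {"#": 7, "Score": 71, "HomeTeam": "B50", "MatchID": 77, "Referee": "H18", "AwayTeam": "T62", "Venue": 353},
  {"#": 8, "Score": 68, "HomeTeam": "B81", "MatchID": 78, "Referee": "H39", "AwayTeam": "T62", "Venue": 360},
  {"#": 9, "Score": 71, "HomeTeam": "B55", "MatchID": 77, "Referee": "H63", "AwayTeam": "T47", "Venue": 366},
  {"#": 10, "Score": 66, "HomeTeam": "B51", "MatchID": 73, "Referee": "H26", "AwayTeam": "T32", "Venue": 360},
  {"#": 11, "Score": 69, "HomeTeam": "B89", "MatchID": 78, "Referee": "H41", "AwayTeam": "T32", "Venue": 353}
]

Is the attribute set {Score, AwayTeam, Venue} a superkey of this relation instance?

Yes

All 11 rows have distinct {Score, AwayTeam, Venue} values, so {Score, AwayTeam, Venue} → (all attributes) holds and {Score, AwayTeam, Venue} is a superkey.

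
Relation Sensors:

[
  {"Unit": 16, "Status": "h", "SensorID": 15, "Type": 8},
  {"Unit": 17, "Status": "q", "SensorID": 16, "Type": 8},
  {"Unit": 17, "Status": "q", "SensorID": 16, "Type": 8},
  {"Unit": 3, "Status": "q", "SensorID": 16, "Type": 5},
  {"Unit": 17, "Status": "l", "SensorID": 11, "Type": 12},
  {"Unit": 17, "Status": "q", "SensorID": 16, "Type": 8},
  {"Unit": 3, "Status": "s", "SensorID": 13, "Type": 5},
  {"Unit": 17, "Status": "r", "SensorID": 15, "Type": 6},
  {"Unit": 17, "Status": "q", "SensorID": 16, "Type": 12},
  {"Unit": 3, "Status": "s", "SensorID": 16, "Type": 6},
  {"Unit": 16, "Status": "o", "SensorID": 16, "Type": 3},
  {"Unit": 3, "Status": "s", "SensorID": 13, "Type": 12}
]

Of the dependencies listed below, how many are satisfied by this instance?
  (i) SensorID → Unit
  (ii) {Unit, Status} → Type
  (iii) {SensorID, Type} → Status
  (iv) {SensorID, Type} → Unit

2

(i) SensorID → Unit: SensorID=15: 2 rows → Unit takes values {16, 17} — violation; SensorID=16: 7 rows → Unit takes values {17, 3, 16} — violation — fails.
(ii) {Unit, Status} → Type: (Unit=17, Status=q): 4 rows → Type takes values {8, 12} — violation; (Unit=3, Status=s): 3 rows → Type takes values {5, 6, 12} — violation — fails.
(iii) {SensorID, Type} → Status: every LHS value maps to a single RHS value — holds.
(iv) {SensorID, Type} → Unit: every LHS value maps to a single RHS value — holds.
2 of the 4 dependencies hold.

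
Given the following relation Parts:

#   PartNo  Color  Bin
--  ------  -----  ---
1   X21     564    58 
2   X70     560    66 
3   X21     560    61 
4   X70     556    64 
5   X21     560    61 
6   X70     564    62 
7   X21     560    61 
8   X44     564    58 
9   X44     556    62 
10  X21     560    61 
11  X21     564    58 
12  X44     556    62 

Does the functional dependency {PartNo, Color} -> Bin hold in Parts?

(PartNo=X21, Color=564): rows 1, 11 → Bin = 58, 58 ✓
(PartNo=X70, Color=560): row 2 → Bin = 66 ✓
(PartNo=X21, Color=560): rows 3, 5, 7, 10 → Bin = 61, 61, 61, 61 ✓
(PartNo=X70, Color=556): row 4 → Bin = 64 ✓
(PartNo=X70, Color=564): row 6 → Bin = 62 ✓
(PartNo=X44, Color=564): row 8 → Bin = 58 ✓
(PartNo=X44, Color=556): rows 9, 12 → Bin = 62, 62 ✓
Every {PartNo, Color} value is associated with a single Bin value, so {PartNo, Color} -> Bin holds.

Yes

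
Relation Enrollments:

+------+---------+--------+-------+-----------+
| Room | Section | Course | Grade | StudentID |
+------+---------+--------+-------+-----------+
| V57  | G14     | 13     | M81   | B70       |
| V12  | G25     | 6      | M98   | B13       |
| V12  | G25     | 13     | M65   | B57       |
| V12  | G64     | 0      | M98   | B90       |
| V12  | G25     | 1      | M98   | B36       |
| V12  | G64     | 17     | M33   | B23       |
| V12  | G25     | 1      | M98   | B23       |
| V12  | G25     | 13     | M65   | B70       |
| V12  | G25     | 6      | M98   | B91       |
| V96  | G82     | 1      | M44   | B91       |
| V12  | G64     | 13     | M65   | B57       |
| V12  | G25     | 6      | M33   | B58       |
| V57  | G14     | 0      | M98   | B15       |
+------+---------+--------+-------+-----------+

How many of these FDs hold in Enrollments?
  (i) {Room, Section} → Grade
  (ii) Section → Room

(i) {Room, Section} → Grade: (Room=V57, Section=G14): 2 rows → Grade takes values {M81, M98} — violation; (Room=V12, Section=G25): 7 rows → Grade takes values {M98, M65, M33} — violation; (Room=V12, Section=G64): 3 rows → Grade takes values {M98, M33, M65} — violation — fails.
(ii) Section → Room: every LHS value maps to a single RHS value — holds.
1 of the 2 dependencies holds.

1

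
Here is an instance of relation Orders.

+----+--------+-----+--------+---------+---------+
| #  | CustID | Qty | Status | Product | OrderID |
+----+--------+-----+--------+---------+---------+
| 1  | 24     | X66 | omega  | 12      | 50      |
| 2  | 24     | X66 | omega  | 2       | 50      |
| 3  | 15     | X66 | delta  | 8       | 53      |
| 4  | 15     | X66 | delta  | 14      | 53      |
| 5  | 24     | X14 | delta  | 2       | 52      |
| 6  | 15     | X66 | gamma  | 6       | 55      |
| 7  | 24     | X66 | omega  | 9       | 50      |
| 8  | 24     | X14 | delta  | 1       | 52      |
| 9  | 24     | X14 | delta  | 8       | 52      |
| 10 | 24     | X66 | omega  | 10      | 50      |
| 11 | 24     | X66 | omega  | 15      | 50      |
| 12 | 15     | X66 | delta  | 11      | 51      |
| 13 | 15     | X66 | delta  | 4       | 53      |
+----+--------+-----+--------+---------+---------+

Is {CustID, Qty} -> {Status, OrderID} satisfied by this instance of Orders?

No

(CustID=24, Qty=X66): rows 1, 2, 7, 10, 11 → {Status,OrderID} = (omega, 50), (omega, 50), (omega, 50), (omega, 50), (omega, 50) ✓
(CustID=15, Qty=X66): rows 3, 4, 6, 12, 13 → {Status,OrderID} takes values {(delta, 53), (gamma, 55), (delta, 51)} — violation
(CustID=24, Qty=X14): rows 5, 8, 9 → {Status,OrderID} = (delta, 52), (delta, 52), (delta, 52) ✓
Two rows agree on {CustID, Qty} but differ on {Status, OrderID}, so {CustID, Qty} -> {Status, OrderID} does not hold.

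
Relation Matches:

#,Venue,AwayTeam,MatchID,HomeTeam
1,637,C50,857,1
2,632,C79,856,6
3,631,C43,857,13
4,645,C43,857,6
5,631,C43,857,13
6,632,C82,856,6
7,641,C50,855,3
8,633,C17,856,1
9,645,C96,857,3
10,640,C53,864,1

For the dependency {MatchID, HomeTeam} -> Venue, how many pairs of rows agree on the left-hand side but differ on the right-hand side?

0

(MatchID=856, HomeTeam=6): all 2 rows agree on Venue — 0 pairs.
(MatchID=857, HomeTeam=13): all 2 rows agree on Venue — 0 pairs.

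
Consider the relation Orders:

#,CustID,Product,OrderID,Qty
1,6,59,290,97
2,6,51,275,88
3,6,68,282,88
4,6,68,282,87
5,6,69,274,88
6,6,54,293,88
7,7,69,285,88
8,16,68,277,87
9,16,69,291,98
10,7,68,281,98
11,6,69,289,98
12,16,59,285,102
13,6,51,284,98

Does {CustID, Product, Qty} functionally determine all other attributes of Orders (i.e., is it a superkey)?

Yes

All 13 rows have distinct {CustID, Product, Qty} values, so {CustID, Product, Qty} → (all attributes) holds and {CustID, Product, Qty} is a superkey.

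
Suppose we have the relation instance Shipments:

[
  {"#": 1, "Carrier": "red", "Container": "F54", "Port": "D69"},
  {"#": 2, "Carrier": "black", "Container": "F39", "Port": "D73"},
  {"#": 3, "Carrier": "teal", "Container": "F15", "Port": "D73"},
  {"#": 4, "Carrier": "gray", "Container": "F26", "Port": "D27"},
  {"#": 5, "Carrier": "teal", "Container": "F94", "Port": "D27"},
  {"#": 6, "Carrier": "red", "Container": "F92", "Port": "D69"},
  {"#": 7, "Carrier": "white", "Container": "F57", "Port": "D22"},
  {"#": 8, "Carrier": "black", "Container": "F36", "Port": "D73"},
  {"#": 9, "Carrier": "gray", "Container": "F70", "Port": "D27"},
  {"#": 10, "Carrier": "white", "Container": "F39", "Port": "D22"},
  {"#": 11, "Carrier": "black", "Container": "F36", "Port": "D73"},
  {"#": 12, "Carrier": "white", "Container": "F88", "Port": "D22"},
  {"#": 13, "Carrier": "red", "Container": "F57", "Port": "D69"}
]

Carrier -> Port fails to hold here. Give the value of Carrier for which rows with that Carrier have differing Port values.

Carrier=red: rows 1, 6, 13 → Port = D69, D69, D69 ✓
Carrier=black: rows 2, 8, 11 → Port = D73, D73, D73 ✓
Carrier=teal: rows 3, 5 → Port takes values {D73, D27} — violation
Carrier=gray: rows 4, 9 → Port = D27, D27 ✓
Carrier=white: rows 7, 10, 12 → Port = D22, D22, D22 ✓
The only Carrier value with inconsistent Port is Carrier=teal.

teal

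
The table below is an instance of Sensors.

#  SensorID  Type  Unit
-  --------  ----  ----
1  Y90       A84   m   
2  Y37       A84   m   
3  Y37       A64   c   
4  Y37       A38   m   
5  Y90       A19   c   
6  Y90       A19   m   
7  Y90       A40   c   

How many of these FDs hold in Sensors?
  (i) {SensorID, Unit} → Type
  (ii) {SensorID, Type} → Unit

(i) {SensorID, Unit} → Type: (SensorID=Y90, Unit=m): rows 1, 6 → Type takes values {A84, A19} — violation; (SensorID=Y37, Unit=m): rows 2, 4 → Type takes values {A84, A38} — violation; (SensorID=Y90, Unit=c): rows 5, 7 → Type takes values {A19, A40} — violation — fails.
(ii) {SensorID, Type} → Unit: (SensorID=Y90, Type=A19): rows 5, 6 → Unit takes values {c, m} — violation — fails.
None of the 2 dependencies hold.

0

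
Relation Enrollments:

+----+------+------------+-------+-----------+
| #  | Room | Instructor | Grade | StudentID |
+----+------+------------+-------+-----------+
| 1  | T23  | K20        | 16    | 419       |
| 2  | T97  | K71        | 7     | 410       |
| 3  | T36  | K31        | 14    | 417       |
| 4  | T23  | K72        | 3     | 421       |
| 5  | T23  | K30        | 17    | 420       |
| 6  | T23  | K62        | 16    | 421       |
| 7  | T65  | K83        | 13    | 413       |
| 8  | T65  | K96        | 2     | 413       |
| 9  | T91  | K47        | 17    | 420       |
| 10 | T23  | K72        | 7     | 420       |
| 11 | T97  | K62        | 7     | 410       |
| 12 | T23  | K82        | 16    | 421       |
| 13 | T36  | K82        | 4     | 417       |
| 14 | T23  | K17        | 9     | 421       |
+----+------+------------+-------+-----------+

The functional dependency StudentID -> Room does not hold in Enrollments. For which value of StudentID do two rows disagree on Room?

420

StudentID=419: row 1 → Room = T23 ✓
StudentID=410: rows 2, 11 → Room = T97, T97 ✓
StudentID=417: rows 3, 13 → Room = T36, T36 ✓
StudentID=421: rows 4, 6, 12, 14 → Room = T23, T23, T23, T23 ✓
StudentID=420: rows 5, 9, 10 → Room takes values {T23, T91} — violation
StudentID=413: rows 7, 8 → Room = T65, T65 ✓
The only StudentID value with inconsistent Room is StudentID=420.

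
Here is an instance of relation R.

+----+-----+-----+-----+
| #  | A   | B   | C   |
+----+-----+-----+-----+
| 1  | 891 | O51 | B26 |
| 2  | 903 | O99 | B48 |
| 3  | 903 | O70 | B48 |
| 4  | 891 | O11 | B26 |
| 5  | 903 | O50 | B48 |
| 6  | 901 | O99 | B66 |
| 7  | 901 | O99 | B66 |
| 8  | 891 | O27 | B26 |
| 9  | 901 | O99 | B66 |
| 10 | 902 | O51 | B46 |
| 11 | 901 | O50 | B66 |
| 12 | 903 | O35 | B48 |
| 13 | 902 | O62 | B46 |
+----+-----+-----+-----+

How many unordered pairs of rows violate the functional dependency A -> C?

A=891: all 3 rows agree on C — 0 pairs.
A=903: all 4 rows agree on C — 0 pairs.
A=901: all 4 rows agree on C — 0 pairs.
A=902: all 2 rows agree on C — 0 pairs.

0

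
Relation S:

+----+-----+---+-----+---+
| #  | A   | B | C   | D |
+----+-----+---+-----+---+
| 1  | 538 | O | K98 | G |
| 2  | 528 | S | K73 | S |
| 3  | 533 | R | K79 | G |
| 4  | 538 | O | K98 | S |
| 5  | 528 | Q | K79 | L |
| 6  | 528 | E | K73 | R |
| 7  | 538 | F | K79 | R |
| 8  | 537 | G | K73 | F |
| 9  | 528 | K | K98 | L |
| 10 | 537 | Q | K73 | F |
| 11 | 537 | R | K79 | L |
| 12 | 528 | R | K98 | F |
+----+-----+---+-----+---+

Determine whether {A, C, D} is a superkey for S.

No

Rows 8 and 10 have the same {A, C, D} value (A=537, C=K73, D=F) but are distinct tuples, so {A, C, D} does not determine every attribute — not a superkey.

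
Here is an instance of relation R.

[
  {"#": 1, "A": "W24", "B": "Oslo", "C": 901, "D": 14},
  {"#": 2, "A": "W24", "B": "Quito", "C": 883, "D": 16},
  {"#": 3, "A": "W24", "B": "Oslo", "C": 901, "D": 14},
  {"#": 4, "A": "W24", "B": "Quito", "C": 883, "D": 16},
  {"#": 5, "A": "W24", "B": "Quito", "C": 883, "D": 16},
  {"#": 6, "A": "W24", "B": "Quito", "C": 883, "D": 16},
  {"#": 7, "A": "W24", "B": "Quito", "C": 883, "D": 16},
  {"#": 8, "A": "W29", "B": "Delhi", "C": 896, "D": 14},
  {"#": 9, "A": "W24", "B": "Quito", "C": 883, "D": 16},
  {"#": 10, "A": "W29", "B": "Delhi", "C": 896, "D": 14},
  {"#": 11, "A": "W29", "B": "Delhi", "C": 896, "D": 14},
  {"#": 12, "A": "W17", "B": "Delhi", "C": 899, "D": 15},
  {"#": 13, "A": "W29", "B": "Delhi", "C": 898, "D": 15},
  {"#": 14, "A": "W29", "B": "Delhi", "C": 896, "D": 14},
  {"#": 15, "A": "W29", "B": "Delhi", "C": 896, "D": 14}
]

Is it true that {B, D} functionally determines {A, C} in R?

No

(B=Oslo, D=14): rows 1, 3 → {A,C} = (W24, 901), (W24, 901) ✓
(B=Quito, D=16): rows 2, 4, 5, 6, 7, 9 → {A,C} = (W24, 883), (W24, 883), (W24, 883), (W24, 883), (W24, 883), (W24, 883) ✓
(B=Delhi, D=14): rows 8, 10, 11, 14, 15 → {A,C} = (W29, 896), (W29, 896), (W29, 896), (W29, 896), (W29, 896) ✓
(B=Delhi, D=15): rows 12, 13 → {A,C} takes values {(W17, 899), (W29, 898)} — violation
Two rows agree on {B, D} but differ on {A, C}, so {B, D} → {A, C} does not hold.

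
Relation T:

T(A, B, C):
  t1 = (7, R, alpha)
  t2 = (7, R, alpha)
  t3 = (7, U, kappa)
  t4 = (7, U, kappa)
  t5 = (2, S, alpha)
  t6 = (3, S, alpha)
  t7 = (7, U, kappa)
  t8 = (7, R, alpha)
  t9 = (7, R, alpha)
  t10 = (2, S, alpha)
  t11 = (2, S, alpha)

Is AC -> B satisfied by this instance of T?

Yes

(A=7, C=alpha): rows 1, 2, 8, 9 → B = R, R, R, R ✓
(A=7, C=kappa): rows 3, 4, 7 → B = U, U, U ✓
(A=2, C=alpha): rows 5, 10, 11 → B = S, S, S ✓
(A=3, C=alpha): row 6 → B = S ✓
Every AC value is associated with a single B value, so AC -> B holds.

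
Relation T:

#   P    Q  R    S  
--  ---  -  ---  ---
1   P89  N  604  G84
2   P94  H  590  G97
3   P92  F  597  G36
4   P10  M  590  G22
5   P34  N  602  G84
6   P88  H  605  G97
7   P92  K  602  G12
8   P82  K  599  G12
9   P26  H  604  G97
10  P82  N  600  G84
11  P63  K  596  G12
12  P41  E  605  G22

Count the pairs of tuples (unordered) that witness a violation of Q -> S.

0

Q=N: all 3 rows agree on S — 0 pairs.
Q=H: all 3 rows agree on S — 0 pairs.
Q=K: all 3 rows agree on S — 0 pairs.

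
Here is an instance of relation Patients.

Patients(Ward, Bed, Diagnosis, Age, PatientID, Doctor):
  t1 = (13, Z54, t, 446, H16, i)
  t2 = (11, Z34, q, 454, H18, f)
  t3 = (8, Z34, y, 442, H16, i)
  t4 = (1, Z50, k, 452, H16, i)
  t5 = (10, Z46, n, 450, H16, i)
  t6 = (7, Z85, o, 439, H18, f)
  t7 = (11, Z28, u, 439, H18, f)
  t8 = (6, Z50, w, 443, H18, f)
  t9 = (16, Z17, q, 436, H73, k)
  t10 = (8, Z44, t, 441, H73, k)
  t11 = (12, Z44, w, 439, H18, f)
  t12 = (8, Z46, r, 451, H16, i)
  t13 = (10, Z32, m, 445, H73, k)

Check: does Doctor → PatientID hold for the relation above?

Doctor=i: rows 1, 3, 4, 5, 12 → PatientID = H16, H16, H16, H16, H16 ✓
Doctor=f: rows 2, 6, 7, 8, 11 → PatientID = H18, H18, H18, H18, H18 ✓
Doctor=k: rows 9, 10, 13 → PatientID = H73, H73, H73 ✓
Every Doctor value is associated with a single PatientID value, so Doctor → PatientID holds.

Yes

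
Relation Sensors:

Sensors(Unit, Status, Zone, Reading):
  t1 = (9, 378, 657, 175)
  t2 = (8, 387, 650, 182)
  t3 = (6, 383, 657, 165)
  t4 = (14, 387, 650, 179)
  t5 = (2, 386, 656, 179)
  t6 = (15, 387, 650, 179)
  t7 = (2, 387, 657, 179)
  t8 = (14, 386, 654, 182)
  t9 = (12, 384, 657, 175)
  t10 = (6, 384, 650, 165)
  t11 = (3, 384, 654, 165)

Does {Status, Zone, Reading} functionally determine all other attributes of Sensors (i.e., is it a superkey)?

No

Rows 4 and 6 have the same {Status, Zone, Reading} value (Status=387, Zone=650, Reading=179) but are distinct tuples, so {Status, Zone, Reading} does not determine every attribute — not a superkey.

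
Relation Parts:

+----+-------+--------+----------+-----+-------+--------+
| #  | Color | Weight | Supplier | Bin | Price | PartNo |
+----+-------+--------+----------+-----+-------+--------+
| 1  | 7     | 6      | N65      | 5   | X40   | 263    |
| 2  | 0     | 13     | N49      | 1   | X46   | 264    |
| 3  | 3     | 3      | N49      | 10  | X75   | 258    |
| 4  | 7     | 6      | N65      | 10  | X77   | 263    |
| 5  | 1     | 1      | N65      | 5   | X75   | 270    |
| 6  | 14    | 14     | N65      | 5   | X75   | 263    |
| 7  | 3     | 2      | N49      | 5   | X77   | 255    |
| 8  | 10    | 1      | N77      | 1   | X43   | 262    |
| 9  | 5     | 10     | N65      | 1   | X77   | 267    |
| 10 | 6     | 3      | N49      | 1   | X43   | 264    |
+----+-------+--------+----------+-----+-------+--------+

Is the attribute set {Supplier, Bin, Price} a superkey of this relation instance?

Rows 5 and 6 have the same {Supplier, Bin, Price} value (Supplier=N65, Bin=5, Price=X75) but are distinct tuples, so {Supplier, Bin, Price} does not determine every attribute — not a superkey.

No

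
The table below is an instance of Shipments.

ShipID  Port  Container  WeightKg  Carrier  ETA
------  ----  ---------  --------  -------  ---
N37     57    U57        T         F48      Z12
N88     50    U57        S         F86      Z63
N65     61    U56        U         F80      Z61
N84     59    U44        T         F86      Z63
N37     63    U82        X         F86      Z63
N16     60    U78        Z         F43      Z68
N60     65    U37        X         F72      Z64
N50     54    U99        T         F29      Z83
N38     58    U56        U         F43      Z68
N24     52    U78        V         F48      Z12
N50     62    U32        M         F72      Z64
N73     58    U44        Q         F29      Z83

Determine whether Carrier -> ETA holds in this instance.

Yes

Carrier=F48: 2 rows → ETA = Z12, Z12 ✓
Carrier=F86: 3 rows → ETA = Z63, Z63, Z63 ✓
Carrier=F80: 1 row → ETA = Z61 ✓
Carrier=F43: 2 rows → ETA = Z68, Z68 ✓
Carrier=F72: 2 rows → ETA = Z64, Z64 ✓
Carrier=F29: 2 rows → ETA = Z83, Z83 ✓
Every Carrier value is associated with a single ETA value, so Carrier -> ETA holds.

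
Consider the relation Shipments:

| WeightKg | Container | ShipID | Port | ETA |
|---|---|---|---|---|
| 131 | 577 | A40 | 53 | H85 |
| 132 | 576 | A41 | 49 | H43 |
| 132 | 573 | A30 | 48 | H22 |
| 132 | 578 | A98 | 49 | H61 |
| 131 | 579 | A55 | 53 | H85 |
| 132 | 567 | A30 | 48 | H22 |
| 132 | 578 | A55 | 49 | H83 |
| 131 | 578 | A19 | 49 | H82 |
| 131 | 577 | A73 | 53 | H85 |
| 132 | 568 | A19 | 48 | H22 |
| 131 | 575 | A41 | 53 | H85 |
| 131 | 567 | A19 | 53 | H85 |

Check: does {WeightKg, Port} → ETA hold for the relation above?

No

(WeightKg=131, Port=53): 5 rows → ETA = H85, H85, H85, H85, H85 ✓
(WeightKg=132, Port=49): 3 rows → ETA takes values {H43, H61, H83} — violation
(WeightKg=132, Port=48): 3 rows → ETA = H22, H22, H22 ✓
(WeightKg=131, Port=49): 1 row → ETA = H82 ✓
Two rows agree on {WeightKg, Port} but differ on ETA, so {WeightKg, Port} → ETA does not hold.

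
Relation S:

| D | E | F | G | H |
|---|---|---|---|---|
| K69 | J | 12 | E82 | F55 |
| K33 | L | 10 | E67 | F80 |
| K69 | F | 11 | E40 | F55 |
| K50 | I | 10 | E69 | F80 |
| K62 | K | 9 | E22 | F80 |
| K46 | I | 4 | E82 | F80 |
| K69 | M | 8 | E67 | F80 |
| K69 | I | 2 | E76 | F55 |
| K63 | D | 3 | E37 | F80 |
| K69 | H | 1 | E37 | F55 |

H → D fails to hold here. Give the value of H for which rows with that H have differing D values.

F80

H=F55: 4 rows → D = K69, K69, K69, K69 ✓
H=F80: 6 rows → D takes values {K33, K50, K62, K46, K69, K63} — violation
The only H value with inconsistent D is H=F80.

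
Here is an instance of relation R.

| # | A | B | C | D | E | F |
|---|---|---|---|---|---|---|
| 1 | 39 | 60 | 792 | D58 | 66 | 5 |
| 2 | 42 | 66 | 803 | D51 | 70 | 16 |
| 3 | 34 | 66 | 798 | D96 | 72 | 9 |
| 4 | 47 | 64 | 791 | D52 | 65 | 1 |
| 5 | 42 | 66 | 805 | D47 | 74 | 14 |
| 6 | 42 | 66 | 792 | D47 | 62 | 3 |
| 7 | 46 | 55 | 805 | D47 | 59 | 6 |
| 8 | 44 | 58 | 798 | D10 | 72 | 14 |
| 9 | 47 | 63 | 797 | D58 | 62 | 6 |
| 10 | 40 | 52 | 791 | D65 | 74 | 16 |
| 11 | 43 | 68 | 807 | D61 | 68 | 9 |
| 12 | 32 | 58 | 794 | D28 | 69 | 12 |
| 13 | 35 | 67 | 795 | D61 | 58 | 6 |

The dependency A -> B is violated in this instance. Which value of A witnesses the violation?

A=39: row 1 → B = 60 ✓
A=42: rows 2, 5, 6 → B = 66, 66, 66 ✓
A=34: row 3 → B = 66 ✓
A=47: rows 4, 9 → B takes values {64, 63} — violation
A=46: row 7 → B = 55 ✓
A=44: row 8 → B = 58 ✓
A=40: row 10 → B = 52 ✓
A=43: row 11 → B = 68 ✓
A=32: row 12 → B = 58 ✓
A=35: row 13 → B = 67 ✓
The only A value with inconsistent B is A=47.

47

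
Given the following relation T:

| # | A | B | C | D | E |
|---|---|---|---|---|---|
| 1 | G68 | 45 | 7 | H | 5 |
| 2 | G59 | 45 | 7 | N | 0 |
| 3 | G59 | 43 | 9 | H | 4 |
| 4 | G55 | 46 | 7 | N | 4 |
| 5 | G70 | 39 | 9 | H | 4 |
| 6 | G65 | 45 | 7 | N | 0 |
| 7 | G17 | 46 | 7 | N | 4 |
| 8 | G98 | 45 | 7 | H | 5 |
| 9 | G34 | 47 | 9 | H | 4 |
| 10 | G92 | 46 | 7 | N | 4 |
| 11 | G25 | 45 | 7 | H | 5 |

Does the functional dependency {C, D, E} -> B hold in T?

No

(C=7, D=H, E=5): rows 1, 8, 11 → B = 45, 45, 45 ✓
(C=7, D=N, E=0): rows 2, 6 → B = 45, 45 ✓
(C=9, D=H, E=4): rows 3, 5, 9 → B takes values {43, 39, 47} — violation
(C=7, D=N, E=4): rows 4, 7, 10 → B = 46, 46, 46 ✓
Two rows agree on {C, D, E} but differ on B, so {C, D, E} -> B does not hold.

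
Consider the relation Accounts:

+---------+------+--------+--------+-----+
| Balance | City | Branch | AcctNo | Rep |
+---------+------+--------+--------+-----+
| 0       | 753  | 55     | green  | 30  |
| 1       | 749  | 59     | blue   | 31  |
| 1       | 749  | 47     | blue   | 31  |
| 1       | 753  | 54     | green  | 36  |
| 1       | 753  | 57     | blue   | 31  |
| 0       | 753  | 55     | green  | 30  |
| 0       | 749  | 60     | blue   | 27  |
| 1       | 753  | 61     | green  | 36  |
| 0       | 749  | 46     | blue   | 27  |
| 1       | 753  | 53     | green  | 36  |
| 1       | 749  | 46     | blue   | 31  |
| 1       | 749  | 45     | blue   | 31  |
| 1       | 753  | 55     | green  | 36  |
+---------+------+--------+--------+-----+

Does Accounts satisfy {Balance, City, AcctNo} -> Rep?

Yes

(Balance=0, City=753, AcctNo=green): 2 rows → Rep = 30, 30 ✓
(Balance=1, City=749, AcctNo=blue): 4 rows → Rep = 31, 31, 31, 31 ✓
(Balance=1, City=753, AcctNo=green): 4 rows → Rep = 36, 36, 36, 36 ✓
(Balance=1, City=753, AcctNo=blue): 1 row → Rep = 31 ✓
(Balance=0, City=749, AcctNo=blue): 2 rows → Rep = 27, 27 ✓
Every {Balance, City, AcctNo} value is associated with a single Rep value, so {Balance, City, AcctNo} -> Rep holds.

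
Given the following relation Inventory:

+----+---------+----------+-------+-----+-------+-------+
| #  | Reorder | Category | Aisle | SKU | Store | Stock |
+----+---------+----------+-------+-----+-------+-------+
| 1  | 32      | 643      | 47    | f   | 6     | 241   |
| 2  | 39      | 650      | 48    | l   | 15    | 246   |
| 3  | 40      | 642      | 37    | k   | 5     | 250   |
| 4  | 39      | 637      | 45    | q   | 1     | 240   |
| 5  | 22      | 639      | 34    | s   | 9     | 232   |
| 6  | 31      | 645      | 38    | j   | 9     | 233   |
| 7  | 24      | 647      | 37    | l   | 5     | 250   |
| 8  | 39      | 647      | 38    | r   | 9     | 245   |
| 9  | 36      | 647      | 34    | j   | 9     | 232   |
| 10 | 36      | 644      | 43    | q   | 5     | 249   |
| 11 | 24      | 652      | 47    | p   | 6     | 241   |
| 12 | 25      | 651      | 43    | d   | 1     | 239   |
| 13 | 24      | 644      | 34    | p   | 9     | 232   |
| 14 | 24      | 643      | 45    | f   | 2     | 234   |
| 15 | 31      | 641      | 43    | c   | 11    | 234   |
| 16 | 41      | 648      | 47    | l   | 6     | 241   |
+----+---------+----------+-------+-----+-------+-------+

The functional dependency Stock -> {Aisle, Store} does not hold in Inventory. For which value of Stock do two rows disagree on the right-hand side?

234

Stock=241: rows 1, 11, 16 → {Aisle,Store} = (47, 6), (47, 6), (47, 6) ✓
Stock=246: row 2 → {Aisle,Store} = (48, 15) ✓
Stock=250: rows 3, 7 → {Aisle,Store} = (37, 5), (37, 5) ✓
Stock=240: row 4 → {Aisle,Store} = (45, 1) ✓
Stock=232: rows 5, 9, 13 → {Aisle,Store} = (34, 9), (34, 9), (34, 9) ✓
Stock=233: row 6 → {Aisle,Store} = (38, 9) ✓
Stock=245: row 8 → {Aisle,Store} = (38, 9) ✓
Stock=249: row 10 → {Aisle,Store} = (43, 5) ✓
Stock=239: row 12 → {Aisle,Store} = (43, 1) ✓
Stock=234: rows 14, 15 → {Aisle,Store} takes values {(45, 2), (43, 11)} — violation
The only Stock value with inconsistent RHS is Stock=234.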